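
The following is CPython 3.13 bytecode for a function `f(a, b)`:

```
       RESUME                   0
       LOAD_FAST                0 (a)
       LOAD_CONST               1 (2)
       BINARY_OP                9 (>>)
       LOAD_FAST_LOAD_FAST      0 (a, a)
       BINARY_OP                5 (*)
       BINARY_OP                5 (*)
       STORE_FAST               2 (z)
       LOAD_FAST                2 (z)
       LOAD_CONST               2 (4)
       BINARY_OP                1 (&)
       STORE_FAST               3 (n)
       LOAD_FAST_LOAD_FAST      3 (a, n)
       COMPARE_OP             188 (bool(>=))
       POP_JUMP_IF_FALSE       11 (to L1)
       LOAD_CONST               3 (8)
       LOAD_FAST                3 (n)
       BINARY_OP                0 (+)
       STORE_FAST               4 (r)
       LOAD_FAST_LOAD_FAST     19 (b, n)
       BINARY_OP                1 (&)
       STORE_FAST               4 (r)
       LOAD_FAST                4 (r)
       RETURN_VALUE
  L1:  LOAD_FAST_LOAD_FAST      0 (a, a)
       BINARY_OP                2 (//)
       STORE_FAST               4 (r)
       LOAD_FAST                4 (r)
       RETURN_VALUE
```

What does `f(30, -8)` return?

0

LOAD_FAST a → push 30. Stack: [30]
LOAD_CONST → push 2. Stack: [30, 2]
BINARY_OP >> → 30 >> 2 = 7. Stack: [7]
LOAD_FAST_LOAD_FAST a,a → push 30,30. Stack: [7, 30, 30]
BINARY_OP * → 30 * 30 = 900. Stack: [7, 900]
BINARY_OP * → 7 * 900 = 6300. Stack: [6300]
STORE_FAST z → z=6300. Stack: []
LOAD_FAST z → push 6300. Stack: [6300]
LOAD_CONST → push 4. Stack: [6300, 4]
BINARY_OP & → 6300 & 4 = 4. Stack: [4]
STORE_FAST n → n=4. Stack: []
LOAD_FAST_LOAD_FAST a,n → push 30,4. Stack: [30, 4]
COMPARE_OP bool(>=) → 30 vs 4 = True. Stack: [True]
POP_JUMP_IF_FALSE → pop True; no jump. Stack: []
LOAD_CONST → push 8. Stack: [8]
LOAD_FAST n → push 4. Stack: [8, 4]
BINARY_OP + → 8 + 4 = 12. Stack: [12]
STORE_FAST r → r=12. Stack: []
LOAD_FAST_LOAD_FAST b,n → push -8,4. Stack: [-8, 4]
BINARY_OP & → -8 & 4 = 0. Stack: [0]
STORE_FAST r → r=0. Stack: []
LOAD_FAST r → push 0. Stack: [0]
RETURN_VALUE → return 0.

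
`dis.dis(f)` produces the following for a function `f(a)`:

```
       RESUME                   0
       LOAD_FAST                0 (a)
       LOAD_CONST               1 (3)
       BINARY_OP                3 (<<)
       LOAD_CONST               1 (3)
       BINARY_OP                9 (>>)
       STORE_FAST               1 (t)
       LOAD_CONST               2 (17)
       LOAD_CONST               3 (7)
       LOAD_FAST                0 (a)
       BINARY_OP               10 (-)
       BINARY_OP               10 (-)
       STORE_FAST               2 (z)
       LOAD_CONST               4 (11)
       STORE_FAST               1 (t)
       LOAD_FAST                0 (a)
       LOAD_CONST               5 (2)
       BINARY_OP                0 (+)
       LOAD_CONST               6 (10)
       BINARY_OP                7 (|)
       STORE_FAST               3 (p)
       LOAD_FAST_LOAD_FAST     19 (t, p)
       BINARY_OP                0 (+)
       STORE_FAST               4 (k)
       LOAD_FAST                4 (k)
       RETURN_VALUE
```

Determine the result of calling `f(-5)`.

LOAD_FAST a → push -5. Stack: [-5]
LOAD_CONST → push 3. Stack: [-5, 3]
BINARY_OP << → -5 << 3 = -40. Stack: [-40]
LOAD_CONST → push 3. Stack: [-40, 3]
BINARY_OP >> → -40 >> 3 = -5. Stack: [-5]
STORE_FAST t → t=-5. Stack: []
LOAD_CONST → push 17. Stack: [17]
LOAD_CONST → push 7. Stack: [17, 7]
LOAD_FAST a → push -5. Stack: [17, 7, -5]
BINARY_OP - → 7 - -5 = 12. Stack: [17, 12]
BINARY_OP - → 17 - 12 = 5. Stack: [5]
STORE_FAST z → z=5. Stack: []
LOAD_CONST → push 11. Stack: [11]
STORE_FAST t → t=11. Stack: []
LOAD_FAST a → push -5. Stack: [-5]
LOAD_CONST → push 2. Stack: [-5, 2]
BINARY_OP + → -5 + 2 = -3. Stack: [-3]
LOAD_CONST → push 10. Stack: [-3, 10]
BINARY_OP | → -3 | 10 = -1. Stack: [-1]
STORE_FAST p → p=-1. Stack: []
LOAD_FAST_LOAD_FAST t,p → push 11,-1. Stack: [11, -1]
BINARY_OP + → 11 + -1 = 10. Stack: [10]
STORE_FAST k → k=10. Stack: []
LOAD_FAST k → push 10. Stack: [10]
RETURN_VALUE → return 10.

10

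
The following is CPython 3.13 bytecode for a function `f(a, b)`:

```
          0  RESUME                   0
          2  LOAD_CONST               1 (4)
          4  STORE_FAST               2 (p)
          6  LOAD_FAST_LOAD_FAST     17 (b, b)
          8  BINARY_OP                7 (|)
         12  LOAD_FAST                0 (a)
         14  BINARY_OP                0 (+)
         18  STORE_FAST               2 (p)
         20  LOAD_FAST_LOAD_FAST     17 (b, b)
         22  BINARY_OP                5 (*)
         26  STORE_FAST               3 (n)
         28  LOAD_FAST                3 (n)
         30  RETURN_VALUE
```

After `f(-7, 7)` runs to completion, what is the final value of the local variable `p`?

0

LOAD_CONST → push 4. Stack: [4]
STORE_FAST p → p=4. Stack: []
LOAD_FAST_LOAD_FAST b,b → push 7,7. Stack: [7, 7]
BINARY_OP | → 7 | 7 = 7. Stack: [7]
LOAD_FAST a → push -7. Stack: [7, -7]
BINARY_OP + → 7 + -7 = 0. Stack: [0]
STORE_FAST p → p=0. Stack: []
LOAD_FAST_LOAD_FAST b,b → push 7,7. Stack: [7, 7]
BINARY_OP * → 7 * 7 = 49. Stack: [49]
STORE_FAST n → n=49. Stack: []
LOAD_FAST n → push 49. Stack: [49]
RETURN_VALUE → return 49.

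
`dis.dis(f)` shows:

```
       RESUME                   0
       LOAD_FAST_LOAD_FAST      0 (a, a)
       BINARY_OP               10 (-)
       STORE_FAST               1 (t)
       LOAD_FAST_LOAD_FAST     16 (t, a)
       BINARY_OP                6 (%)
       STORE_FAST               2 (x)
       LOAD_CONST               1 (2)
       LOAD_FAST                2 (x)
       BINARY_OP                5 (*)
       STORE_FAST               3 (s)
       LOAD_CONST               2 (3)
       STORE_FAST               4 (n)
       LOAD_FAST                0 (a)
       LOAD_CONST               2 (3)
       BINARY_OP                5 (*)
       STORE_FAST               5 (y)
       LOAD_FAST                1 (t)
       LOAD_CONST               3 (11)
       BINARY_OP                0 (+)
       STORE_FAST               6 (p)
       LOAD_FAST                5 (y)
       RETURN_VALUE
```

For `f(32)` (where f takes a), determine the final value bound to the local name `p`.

11

LOAD_FAST_LOAD_FAST a,a → push 32,32. Stack: [32, 32]
BINARY_OP - → 32 - 32 = 0. Stack: [0]
STORE_FAST t → t=0. Stack: []
LOAD_FAST_LOAD_FAST t,a → push 0,32. Stack: [0, 32]
BINARY_OP % → 0 % 32 = 0. Stack: [0]
STORE_FAST x → x=0. Stack: []
LOAD_CONST → push 2. Stack: [2]
LOAD_FAST x → push 0. Stack: [2, 0]
BINARY_OP * → 2 * 0 = 0. Stack: [0]
STORE_FAST s → s=0. Stack: []
LOAD_CONST → push 3. Stack: [3]
STORE_FAST n → n=3. Stack: []
LOAD_FAST a → push 32. Stack: [32]
LOAD_CONST → push 3. Stack: [32, 3]
BINARY_OP * → 32 * 3 = 96. Stack: [96]
STORE_FAST y → y=96. Stack: []
LOAD_FAST t → push 0. Stack: [0]
LOAD_CONST → push 11. Stack: [0, 11]
BINARY_OP + → 0 + 11 = 11. Stack: [11]
STORE_FAST p → p=11. Stack: []
LOAD_FAST y → push 96. Stack: [96]
RETURN_VALUE → return 96.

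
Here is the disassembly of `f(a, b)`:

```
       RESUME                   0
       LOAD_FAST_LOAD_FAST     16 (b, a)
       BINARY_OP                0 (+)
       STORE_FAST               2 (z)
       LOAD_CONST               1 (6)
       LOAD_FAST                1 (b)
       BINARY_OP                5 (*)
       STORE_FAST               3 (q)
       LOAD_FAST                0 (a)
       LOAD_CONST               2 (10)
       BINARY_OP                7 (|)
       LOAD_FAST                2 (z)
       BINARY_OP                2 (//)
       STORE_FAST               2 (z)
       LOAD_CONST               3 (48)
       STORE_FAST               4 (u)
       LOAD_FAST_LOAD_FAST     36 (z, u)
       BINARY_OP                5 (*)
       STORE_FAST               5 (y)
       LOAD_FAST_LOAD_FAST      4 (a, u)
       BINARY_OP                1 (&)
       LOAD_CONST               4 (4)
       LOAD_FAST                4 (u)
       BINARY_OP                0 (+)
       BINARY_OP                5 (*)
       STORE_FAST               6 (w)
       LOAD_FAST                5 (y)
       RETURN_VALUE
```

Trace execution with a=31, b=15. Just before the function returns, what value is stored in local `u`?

48

LOAD_FAST_LOAD_FAST b,a → push 15,31. Stack: [15, 31]
BINARY_OP + → 15 + 31 = 46. Stack: [46]
STORE_FAST z → z=46. Stack: []
LOAD_CONST → push 6. Stack: [6]
LOAD_FAST b → push 15. Stack: [6, 15]
BINARY_OP * → 6 * 15 = 90. Stack: [90]
STORE_FAST q → q=90. Stack: []
LOAD_FAST a → push 31. Stack: [31]
LOAD_CONST → push 10. Stack: [31, 10]
BINARY_OP | → 31 | 10 = 31. Stack: [31]
LOAD_FAST z → push 46. Stack: [31, 46]
BINARY_OP // → 31 // 46 = 0. Stack: [0]
STORE_FAST z → z=0. Stack: []
LOAD_CONST → push 48. Stack: [48]
STORE_FAST u → u=48. Stack: []
LOAD_FAST_LOAD_FAST z,u → push 0,48. Stack: [0, 48]
BINARY_OP * → 0 * 48 = 0. Stack: [0]
STORE_FAST y → y=0. Stack: []
LOAD_FAST_LOAD_FAST a,u → push 31,48. Stack: [31, 48]
BINARY_OP & → 31 & 48 = 16. Stack: [16]
LOAD_CONST → push 4. Stack: [16, 4]
LOAD_FAST u → push 48. Stack: [16, 4, 48]
BINARY_OP + → 4 + 48 = 52. Stack: [16, 52]
BINARY_OP * → 16 * 52 = 832. Stack: [832]
STORE_FAST w → w=832. Stack: []
LOAD_FAST y → push 0. Stack: [0]
RETURN_VALUE → return 0.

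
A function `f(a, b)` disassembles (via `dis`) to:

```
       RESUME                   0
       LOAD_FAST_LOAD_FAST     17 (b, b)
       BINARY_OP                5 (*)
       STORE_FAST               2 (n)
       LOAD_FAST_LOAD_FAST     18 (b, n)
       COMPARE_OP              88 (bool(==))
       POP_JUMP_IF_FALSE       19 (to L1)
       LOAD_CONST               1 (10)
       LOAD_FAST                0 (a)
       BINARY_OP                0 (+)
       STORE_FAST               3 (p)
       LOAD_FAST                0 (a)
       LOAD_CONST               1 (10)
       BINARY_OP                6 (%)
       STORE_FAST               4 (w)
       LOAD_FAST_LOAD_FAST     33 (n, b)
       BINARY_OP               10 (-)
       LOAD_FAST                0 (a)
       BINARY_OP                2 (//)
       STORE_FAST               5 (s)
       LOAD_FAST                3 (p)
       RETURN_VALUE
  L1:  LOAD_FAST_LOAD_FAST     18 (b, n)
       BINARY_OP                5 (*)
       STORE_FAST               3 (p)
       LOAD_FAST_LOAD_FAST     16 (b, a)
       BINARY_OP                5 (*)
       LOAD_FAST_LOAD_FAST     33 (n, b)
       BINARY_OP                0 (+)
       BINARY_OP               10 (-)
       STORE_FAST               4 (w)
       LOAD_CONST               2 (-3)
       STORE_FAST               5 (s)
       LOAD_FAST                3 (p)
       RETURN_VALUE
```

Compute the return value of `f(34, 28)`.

LOAD_FAST_LOAD_FAST b,b → push 28,28. Stack: [28, 28]
BINARY_OP * → 28 * 28 = 784. Stack: [784]
STORE_FAST n → n=784. Stack: []
LOAD_FAST_LOAD_FAST b,n → push 28,784. Stack: [28, 784]
COMPARE_OP bool(==) → 28 vs 784 = False. Stack: [False]
POP_JUMP_IF_FALSE → pop False; jump. Stack: []
LOAD_FAST_LOAD_FAST b,n → push 28,784. Stack: [28, 784]
BINARY_OP * → 28 * 784 = 21952. Stack: [21952]
STORE_FAST p → p=21952. Stack: []
LOAD_FAST_LOAD_FAST b,a → push 28,34. Stack: [28, 34]
BINARY_OP * → 28 * 34 = 952. Stack: [952]
LOAD_FAST_LOAD_FAST n,b → push 784,28. Stack: [952, 784, 28]
BINARY_OP + → 784 + 28 = 812. Stack: [952, 812]
BINARY_OP - → 952 - 812 = 140. Stack: [140]
STORE_FAST w → w=140. Stack: []
LOAD_CONST → push -3. Stack: [-3]
STORE_FAST s → s=-3. Stack: []
LOAD_FAST p → push 21952. Stack: [21952]
RETURN_VALUE → return 21952.

21952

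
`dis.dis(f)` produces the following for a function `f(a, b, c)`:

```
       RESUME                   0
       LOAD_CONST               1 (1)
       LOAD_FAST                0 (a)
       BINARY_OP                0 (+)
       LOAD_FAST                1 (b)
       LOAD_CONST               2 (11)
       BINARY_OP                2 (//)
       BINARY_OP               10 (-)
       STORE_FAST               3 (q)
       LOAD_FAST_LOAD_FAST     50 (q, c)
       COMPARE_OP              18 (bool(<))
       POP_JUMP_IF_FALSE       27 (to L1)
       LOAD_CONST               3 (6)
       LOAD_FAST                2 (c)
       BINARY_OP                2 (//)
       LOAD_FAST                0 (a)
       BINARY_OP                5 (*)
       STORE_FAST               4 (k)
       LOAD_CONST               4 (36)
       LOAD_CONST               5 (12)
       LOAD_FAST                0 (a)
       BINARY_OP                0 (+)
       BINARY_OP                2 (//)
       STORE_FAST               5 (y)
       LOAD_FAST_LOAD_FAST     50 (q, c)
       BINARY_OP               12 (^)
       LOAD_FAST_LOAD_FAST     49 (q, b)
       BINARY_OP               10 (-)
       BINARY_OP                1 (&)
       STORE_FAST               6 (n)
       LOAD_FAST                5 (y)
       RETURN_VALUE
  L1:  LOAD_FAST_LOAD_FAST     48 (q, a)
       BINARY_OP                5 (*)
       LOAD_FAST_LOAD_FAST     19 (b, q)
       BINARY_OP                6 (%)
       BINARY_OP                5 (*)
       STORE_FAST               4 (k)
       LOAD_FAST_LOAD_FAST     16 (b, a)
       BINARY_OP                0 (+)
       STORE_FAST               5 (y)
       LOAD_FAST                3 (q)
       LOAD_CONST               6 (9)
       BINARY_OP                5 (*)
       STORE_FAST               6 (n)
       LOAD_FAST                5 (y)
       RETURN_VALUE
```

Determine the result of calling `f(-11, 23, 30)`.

36

LOAD_CONST → push 1. Stack: [1]
LOAD_FAST a → push -11. Stack: [1, -11]
BINARY_OP + → 1 + -11 = -10. Stack: [-10]
LOAD_FAST b → push 23. Stack: [-10, 23]
LOAD_CONST → push 11. Stack: [-10, 23, 11]
BINARY_OP // → 23 // 11 = 2. Stack: [-10, 2]
BINARY_OP - → -10 - 2 = -12. Stack: [-12]
STORE_FAST q → q=-12. Stack: []
LOAD_FAST_LOAD_FAST q,c → push -12,30. Stack: [-12, 30]
COMPARE_OP bool(<) → -12 vs 30 = True. Stack: [True]
POP_JUMP_IF_FALSE → pop True; no jump. Stack: []
LOAD_CONST → push 6. Stack: [6]
LOAD_FAST c → push 30. Stack: [6, 30]
BINARY_OP // → 6 // 30 = 0. Stack: [0]
LOAD_FAST a → push -11. Stack: [0, -11]
BINARY_OP * → 0 * -11 = 0. Stack: [0]
STORE_FAST k → k=0. Stack: []
LOAD_CONST → push 36. Stack: [36]
LOAD_CONST → push 12. Stack: [36, 12]
LOAD_FAST a → push -11. Stack: [36, 12, -11]
BINARY_OP + → 12 + -11 = 1. Stack: [36, 1]
BINARY_OP // → 36 // 1 = 36. Stack: [36]
STORE_FAST y → y=36. Stack: []
LOAD_FAST_LOAD_FAST q,c → push -12,30. Stack: [-12, 30]
BINARY_OP ^ → -12 ^ 30 = -22. Stack: [-22]
LOAD_FAST_LOAD_FAST q,b → push -12,23. Stack: [-22, -12, 23]
BINARY_OP - → -12 - 23 = -35. Stack: [-22, -35]
BINARY_OP & → -22 & -35 = -56. Stack: [-56]
STORE_FAST n → n=-56. Stack: []
LOAD_FAST y → push 36. Stack: [36]
RETURN_VALUE → return 36.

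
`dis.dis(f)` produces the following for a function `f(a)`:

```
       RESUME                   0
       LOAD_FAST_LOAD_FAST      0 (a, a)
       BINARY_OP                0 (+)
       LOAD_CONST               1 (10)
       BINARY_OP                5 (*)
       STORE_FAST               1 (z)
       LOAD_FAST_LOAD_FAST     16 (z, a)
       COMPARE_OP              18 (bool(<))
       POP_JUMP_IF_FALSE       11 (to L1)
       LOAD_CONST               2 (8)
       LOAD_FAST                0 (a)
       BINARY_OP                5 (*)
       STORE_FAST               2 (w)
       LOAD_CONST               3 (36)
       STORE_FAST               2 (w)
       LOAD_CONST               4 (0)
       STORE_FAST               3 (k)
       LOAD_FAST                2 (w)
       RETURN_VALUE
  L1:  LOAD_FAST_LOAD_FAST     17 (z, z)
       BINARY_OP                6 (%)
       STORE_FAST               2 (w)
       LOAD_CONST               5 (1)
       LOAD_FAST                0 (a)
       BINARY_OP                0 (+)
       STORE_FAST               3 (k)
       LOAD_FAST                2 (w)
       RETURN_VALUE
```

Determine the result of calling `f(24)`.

LOAD_FAST_LOAD_FAST a,a → push 24,24. Stack: [24, 24]
BINARY_OP + → 24 + 24 = 48. Stack: [48]
LOAD_CONST → push 10. Stack: [48, 10]
BINARY_OP * → 48 * 10 = 480. Stack: [480]
STORE_FAST z → z=480. Stack: []
LOAD_FAST_LOAD_FAST z,a → push 480,24. Stack: [480, 24]
COMPARE_OP bool(<) → 480 vs 24 = False. Stack: [False]
POP_JUMP_IF_FALSE → pop False; jump. Stack: []
LOAD_FAST_LOAD_FAST z,z → push 480,480. Stack: [480, 480]
BINARY_OP % → 480 % 480 = 0. Stack: [0]
STORE_FAST w → w=0. Stack: []
LOAD_CONST → push 1. Stack: [1]
LOAD_FAST a → push 24. Stack: [1, 24]
BINARY_OP + → 1 + 24 = 25. Stack: [25]
STORE_FAST k → k=25. Stack: []
LOAD_FAST w → push 0. Stack: [0]
RETURN_VALUE → return 0.

0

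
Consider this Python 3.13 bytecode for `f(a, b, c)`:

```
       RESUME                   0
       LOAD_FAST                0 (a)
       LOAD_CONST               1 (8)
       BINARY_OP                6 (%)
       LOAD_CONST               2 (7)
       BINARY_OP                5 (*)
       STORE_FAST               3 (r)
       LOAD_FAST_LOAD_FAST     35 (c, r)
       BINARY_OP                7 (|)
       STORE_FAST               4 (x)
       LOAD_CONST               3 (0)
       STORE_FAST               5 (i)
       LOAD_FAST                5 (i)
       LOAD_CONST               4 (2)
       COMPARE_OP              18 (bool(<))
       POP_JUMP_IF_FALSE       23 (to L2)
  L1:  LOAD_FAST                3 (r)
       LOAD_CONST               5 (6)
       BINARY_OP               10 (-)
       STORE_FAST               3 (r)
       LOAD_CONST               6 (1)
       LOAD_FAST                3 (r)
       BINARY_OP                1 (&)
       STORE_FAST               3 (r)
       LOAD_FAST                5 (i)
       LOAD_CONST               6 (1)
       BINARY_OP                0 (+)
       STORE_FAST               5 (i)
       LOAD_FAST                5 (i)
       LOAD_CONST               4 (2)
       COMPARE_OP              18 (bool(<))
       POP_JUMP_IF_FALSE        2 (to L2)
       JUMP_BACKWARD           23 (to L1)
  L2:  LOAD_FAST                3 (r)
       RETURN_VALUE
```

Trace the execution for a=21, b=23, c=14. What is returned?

1

LOAD_FAST a → push 21. Stack: [21]
LOAD_CONST → push 8. Stack: [21, 8]
BINARY_OP % → 21 % 8 = 5. Stack: [5]
LOAD_CONST → push 7. Stack: [5, 7]
BINARY_OP * → 5 * 7 = 35. Stack: [35]
STORE_FAST r → r=35. Stack: []
LOAD_FAST_LOAD_FAST c,r → push 14,35. Stack: [14, 35]
BINARY_OP | → 14 | 35 = 47. Stack: [47]
STORE_FAST x → x=47. Stack: []
LOAD_CONST → push 0. Stack: [0]
STORE_FAST i → i=0. Stack: []
LOAD_FAST i → push 0. Stack: [0]
LOAD_CONST → push 2. Stack: [0, 2]
COMPARE_OP bool(<) → 0 vs 2 = True. Stack: [True]
POP_JUMP_IF_FALSE → pop True; no jump. Stack: []
LOAD_FAST r → push 35. Stack: [35]
LOAD_CONST → push 6. Stack: [35, 6]
BINARY_OP - → 35 - 6 = 29. Stack: [29]
STORE_FAST r → r=29. Stack: []
LOAD_CONST → push 1. Stack: [1]
LOAD_FAST r → push 29. Stack: [1, 29]
BINARY_OP & → 1 & 29 = 1. Stack: [1]
STORE_FAST r → r=1. Stack: []
LOAD_FAST i → push 0. Stack: [0]
LOAD_CONST → push 1. Stack: [0, 1]
BINARY_OP + → 0 + 1 = 1. Stack: [1]
STORE_FAST i → i=1. Stack: []
LOAD_FAST i → push 1. Stack: [1]
LOAD_CONST → push 2. Stack: [1, 2]
COMPARE_OP bool(<) → 1 vs 2 = True. Stack: [True]
POP_JUMP_IF_FALSE → pop True; no jump. Stack: []
LOAD_FAST r → push 1. Stack: [1]
LOAD_CONST → push 6. Stack: [1, 6]
BINARY_OP - → 1 - 6 = -5. Stack: [-5]
STORE_FAST r → r=-5. Stack: []
LOAD_CONST → push 1. Stack: [1]
LOAD_FAST r → push -5. Stack: [1, -5]
BINARY_OP & → 1 & -5 = 1. Stack: [1]
STORE_FAST r → r=1. Stack: []
LOAD_FAST i → push 1. Stack: [1]
LOAD_CONST → push 1. Stack: [1, 1]
BINARY_OP + → 1 + 1 = 2. Stack: [2]
STORE_FAST i → i=2. Stack: []
LOAD_FAST i → push 2. Stack: [2]
LOAD_CONST → push 2. Stack: [2, 2]
COMPARE_OP bool(<) → 2 vs 2 = False. Stack: [False]
POP_JUMP_IF_FALSE → pop False; jump. Stack: []
LOAD_FAST r → push 1. Stack: [1]
RETURN_VALUE → return 1.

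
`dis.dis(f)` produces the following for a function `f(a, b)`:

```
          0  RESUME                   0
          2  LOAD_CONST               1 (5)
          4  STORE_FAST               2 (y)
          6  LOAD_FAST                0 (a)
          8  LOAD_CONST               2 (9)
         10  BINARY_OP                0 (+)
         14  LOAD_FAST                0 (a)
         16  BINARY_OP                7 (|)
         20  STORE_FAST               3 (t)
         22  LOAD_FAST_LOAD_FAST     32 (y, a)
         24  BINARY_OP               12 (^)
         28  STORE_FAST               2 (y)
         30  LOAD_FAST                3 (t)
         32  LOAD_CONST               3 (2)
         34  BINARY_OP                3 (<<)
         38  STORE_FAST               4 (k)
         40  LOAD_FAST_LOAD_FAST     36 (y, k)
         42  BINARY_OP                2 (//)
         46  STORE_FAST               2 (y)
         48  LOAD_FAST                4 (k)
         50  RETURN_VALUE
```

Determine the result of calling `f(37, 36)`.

188

LOAD_CONST → push 5. Stack: [5]
STORE_FAST y → y=5. Stack: []
LOAD_FAST a → push 37. Stack: [37]
LOAD_CONST → push 9. Stack: [37, 9]
BINARY_OP + → 37 + 9 = 46. Stack: [46]
LOAD_FAST a → push 37. Stack: [46, 37]
BINARY_OP | → 46 | 37 = 47. Stack: [47]
STORE_FAST t → t=47. Stack: []
LOAD_FAST_LOAD_FAST y,a → push 5,37. Stack: [5, 37]
BINARY_OP ^ → 5 ^ 37 = 32. Stack: [32]
STORE_FAST y → y=32. Stack: []
LOAD_FAST t → push 47. Stack: [47]
LOAD_CONST → push 2. Stack: [47, 2]
BINARY_OP << → 47 << 2 = 188. Stack: [188]
STORE_FAST k → k=188. Stack: []
LOAD_FAST_LOAD_FAST y,k → push 32,188. Stack: [32, 188]
BINARY_OP // → 32 // 188 = 0. Stack: [0]
STORE_FAST y → y=0. Stack: []
LOAD_FAST k → push 188. Stack: [188]
RETURN_VALUE → return 188.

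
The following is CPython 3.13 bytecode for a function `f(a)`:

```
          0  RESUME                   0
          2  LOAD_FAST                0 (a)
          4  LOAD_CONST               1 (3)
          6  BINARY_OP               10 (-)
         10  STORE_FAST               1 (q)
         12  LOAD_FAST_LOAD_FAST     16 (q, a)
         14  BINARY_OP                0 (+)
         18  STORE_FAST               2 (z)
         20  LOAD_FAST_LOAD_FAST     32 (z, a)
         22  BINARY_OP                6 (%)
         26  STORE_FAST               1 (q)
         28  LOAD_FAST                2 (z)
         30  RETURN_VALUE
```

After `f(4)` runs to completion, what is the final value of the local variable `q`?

1

LOAD_FAST a → push 4. Stack: [4]
LOAD_CONST → push 3. Stack: [4, 3]
BINARY_OP - → 4 - 3 = 1. Stack: [1]
STORE_FAST q → q=1. Stack: []
LOAD_FAST_LOAD_FAST q,a → push 1,4. Stack: [1, 4]
BINARY_OP + → 1 + 4 = 5. Stack: [5]
STORE_FAST z → z=5. Stack: []
LOAD_FAST_LOAD_FAST z,a → push 5,4. Stack: [5, 4]
BINARY_OP % → 5 % 4 = 1. Stack: [1]
STORE_FAST q → q=1. Stack: []
LOAD_FAST z → push 5. Stack: [5]
RETURN_VALUE → return 5.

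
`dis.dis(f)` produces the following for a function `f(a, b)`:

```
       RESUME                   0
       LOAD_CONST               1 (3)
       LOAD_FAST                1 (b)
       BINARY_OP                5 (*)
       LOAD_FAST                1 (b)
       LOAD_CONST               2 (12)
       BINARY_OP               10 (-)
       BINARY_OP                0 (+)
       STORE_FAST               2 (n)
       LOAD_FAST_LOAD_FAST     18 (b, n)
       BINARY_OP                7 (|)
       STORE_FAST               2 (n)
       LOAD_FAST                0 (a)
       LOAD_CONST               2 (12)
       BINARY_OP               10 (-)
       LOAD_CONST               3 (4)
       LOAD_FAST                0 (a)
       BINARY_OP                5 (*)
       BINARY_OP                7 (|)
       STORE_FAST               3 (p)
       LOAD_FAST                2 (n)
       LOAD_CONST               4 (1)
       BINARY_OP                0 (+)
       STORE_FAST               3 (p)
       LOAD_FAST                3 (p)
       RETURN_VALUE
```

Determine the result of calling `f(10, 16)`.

LOAD_CONST → push 3. Stack: [3]
LOAD_FAST b → push 16. Stack: [3, 16]
BINARY_OP * → 3 * 16 = 48. Stack: [48]
LOAD_FAST b → push 16. Stack: [48, 16]
LOAD_CONST → push 12. Stack: [48, 16, 12]
BINARY_OP - → 16 - 12 = 4. Stack: [48, 4]
BINARY_OP + → 48 + 4 = 52. Stack: [52]
STORE_FAST n → n=52. Stack: []
LOAD_FAST_LOAD_FAST b,n → push 16,52. Stack: [16, 52]
BINARY_OP | → 16 | 52 = 52. Stack: [52]
STORE_FAST n → n=52. Stack: []
LOAD_FAST a → push 10. Stack: [10]
LOAD_CONST → push 12. Stack: [10, 12]
BINARY_OP - → 10 - 12 = -2. Stack: [-2]
LOAD_CONST → push 4. Stack: [-2, 4]
LOAD_FAST a → push 10. Stack: [-2, 4, 10]
BINARY_OP * → 4 * 10 = 40. Stack: [-2, 40]
BINARY_OP | → -2 | 40 = -2. Stack: [-2]
STORE_FAST p → p=-2. Stack: []
LOAD_FAST n → push 52. Stack: [52]
LOAD_CONST → push 1. Stack: [52, 1]
BINARY_OP + → 52 + 1 = 53. Stack: [53]
STORE_FAST p → p=53. Stack: []
LOAD_FAST p → push 53. Stack: [53]
RETURN_VALUE → return 53.

53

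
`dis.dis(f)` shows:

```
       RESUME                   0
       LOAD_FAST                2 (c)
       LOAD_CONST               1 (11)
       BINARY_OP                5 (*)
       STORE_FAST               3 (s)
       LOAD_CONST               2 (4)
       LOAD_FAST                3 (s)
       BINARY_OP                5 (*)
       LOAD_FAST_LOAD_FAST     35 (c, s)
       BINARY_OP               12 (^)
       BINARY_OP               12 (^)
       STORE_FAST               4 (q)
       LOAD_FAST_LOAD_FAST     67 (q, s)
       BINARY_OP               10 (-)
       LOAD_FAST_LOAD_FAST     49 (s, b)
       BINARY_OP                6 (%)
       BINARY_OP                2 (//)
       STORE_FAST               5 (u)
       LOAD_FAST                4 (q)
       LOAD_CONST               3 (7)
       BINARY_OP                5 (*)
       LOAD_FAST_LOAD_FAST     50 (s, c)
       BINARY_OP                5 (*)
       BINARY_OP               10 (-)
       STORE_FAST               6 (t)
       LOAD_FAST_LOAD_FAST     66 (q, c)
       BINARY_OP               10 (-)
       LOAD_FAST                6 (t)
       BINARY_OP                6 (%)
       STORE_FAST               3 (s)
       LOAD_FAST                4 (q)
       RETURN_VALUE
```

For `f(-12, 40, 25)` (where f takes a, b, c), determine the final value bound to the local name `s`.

1325

LOAD_FAST c → push 25. Stack: [25]
LOAD_CONST → push 11. Stack: [25, 11]
BINARY_OP * → 25 * 11 = 275. Stack: [275]
STORE_FAST s → s=275. Stack: []
LOAD_CONST → push 4. Stack: [4]
LOAD_FAST s → push 275. Stack: [4, 275]
BINARY_OP * → 4 * 275 = 1100. Stack: [1100]
LOAD_FAST_LOAD_FAST c,s → push 25,275. Stack: [1100, 25, 275]
BINARY_OP ^ → 25 ^ 275 = 266. Stack: [1100, 266]
BINARY_OP ^ → 1100 ^ 266 = 1350. Stack: [1350]
STORE_FAST q → q=1350. Stack: []
LOAD_FAST_LOAD_FAST q,s → push 1350,275. Stack: [1350, 275]
BINARY_OP - → 1350 - 275 = 1075. Stack: [1075]
LOAD_FAST_LOAD_FAST s,b → push 275,40. Stack: [1075, 275, 40]
BINARY_OP % → 275 % 40 = 35. Stack: [1075, 35]
BINARY_OP // → 1075 // 35 = 30. Stack: [30]
STORE_FAST u → u=30. Stack: []
LOAD_FAST q → push 1350. Stack: [1350]
LOAD_CONST → push 7. Stack: [1350, 7]
BINARY_OP * → 1350 * 7 = 9450. Stack: [9450]
LOAD_FAST_LOAD_FAST s,c → push 275,25. Stack: [9450, 275, 25]
BINARY_OP * → 275 * 25 = 6875. Stack: [9450, 6875]
BINARY_OP - → 9450 - 6875 = 2575. Stack: [2575]
STORE_FAST t → t=2575. Stack: []
LOAD_FAST_LOAD_FAST q,c → push 1350,25. Stack: [1350, 25]
BINARY_OP - → 1350 - 25 = 1325. Stack: [1325]
LOAD_FAST t → push 2575. Stack: [1325, 2575]
BINARY_OP % → 1325 % 2575 = 1325. Stack: [1325]
STORE_FAST s → s=1325. Stack: []
LOAD_FAST q → push 1350. Stack: [1350]
RETURN_VALUE → return 1350.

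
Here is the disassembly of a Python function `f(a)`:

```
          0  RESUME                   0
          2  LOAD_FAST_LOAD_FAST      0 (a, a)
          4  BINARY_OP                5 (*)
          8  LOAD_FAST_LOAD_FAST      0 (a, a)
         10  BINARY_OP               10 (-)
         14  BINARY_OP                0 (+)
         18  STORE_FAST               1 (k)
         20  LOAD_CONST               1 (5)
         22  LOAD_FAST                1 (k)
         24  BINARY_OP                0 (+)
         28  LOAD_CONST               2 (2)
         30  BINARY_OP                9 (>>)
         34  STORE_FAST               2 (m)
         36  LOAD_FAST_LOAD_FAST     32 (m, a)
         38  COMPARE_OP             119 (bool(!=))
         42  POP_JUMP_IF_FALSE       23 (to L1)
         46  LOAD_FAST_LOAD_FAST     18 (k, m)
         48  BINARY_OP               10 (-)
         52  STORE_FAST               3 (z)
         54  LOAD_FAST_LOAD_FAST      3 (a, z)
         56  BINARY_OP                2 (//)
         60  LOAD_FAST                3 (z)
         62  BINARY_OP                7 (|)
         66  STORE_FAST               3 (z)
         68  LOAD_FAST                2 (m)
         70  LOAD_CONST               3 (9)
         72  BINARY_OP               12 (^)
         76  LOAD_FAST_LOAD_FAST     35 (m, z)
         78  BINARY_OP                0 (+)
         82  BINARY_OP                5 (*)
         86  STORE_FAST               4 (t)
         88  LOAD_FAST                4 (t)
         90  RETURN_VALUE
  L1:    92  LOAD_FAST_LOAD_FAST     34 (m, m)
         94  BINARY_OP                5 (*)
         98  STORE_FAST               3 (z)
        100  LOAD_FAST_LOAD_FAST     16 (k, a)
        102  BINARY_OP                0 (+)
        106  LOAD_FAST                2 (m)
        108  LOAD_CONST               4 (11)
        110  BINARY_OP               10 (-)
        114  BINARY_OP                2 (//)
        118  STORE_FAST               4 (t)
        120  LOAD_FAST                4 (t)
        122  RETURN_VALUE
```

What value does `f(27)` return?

138510

LOAD_FAST_LOAD_FAST a,a → push 27,27. Stack: [27, 27]
BINARY_OP * → 27 * 27 = 729. Stack: [729]
LOAD_FAST_LOAD_FAST a,a → push 27,27. Stack: [729, 27, 27]
BINARY_OP - → 27 - 27 = 0. Stack: [729, 0]
BINARY_OP + → 729 + 0 = 729. Stack: [729]
STORE_FAST k → k=729. Stack: []
LOAD_CONST → push 5. Stack: [5]
LOAD_FAST k → push 729. Stack: [5, 729]
BINARY_OP + → 5 + 729 = 734. Stack: [734]
LOAD_CONST → push 2. Stack: [734, 2]
BINARY_OP >> → 734 >> 2 = 183. Stack: [183]
STORE_FAST m → m=183. Stack: []
LOAD_FAST_LOAD_FAST m,a → push 183,27. Stack: [183, 27]
COMPARE_OP bool(!=) → 183 vs 27 = True. Stack: [True]
POP_JUMP_IF_FALSE → pop True; no jump. Stack: []
LOAD_FAST_LOAD_FAST k,m → push 729,183. Stack: [729, 183]
BINARY_OP - → 729 - 183 = 546. Stack: [546]
STORE_FAST z → z=546. Stack: []
LOAD_FAST_LOAD_FAST a,z → push 27,546. Stack: [27, 546]
BINARY_OP // → 27 // 546 = 0. Stack: [0]
LOAD_FAST z → push 546. Stack: [0, 546]
BINARY_OP | → 0 | 546 = 546. Stack: [546]
STORE_FAST z → z=546. Stack: []
LOAD_FAST m → push 183. Stack: [183]
LOAD_CONST → push 9. Stack: [183, 9]
BINARY_OP ^ → 183 ^ 9 = 190. Stack: [190]
LOAD_FAST_LOAD_FAST m,z → push 183,546. Stack: [190, 183, 546]
BINARY_OP + → 183 + 546 = 729. Stack: [190, 729]
BINARY_OP * → 190 * 729 = 138510. Stack: [138510]
STORE_FAST t → t=138510. Stack: []
LOAD_FAST t → push 138510. Stack: [138510]
RETURN_VALUE → return 138510.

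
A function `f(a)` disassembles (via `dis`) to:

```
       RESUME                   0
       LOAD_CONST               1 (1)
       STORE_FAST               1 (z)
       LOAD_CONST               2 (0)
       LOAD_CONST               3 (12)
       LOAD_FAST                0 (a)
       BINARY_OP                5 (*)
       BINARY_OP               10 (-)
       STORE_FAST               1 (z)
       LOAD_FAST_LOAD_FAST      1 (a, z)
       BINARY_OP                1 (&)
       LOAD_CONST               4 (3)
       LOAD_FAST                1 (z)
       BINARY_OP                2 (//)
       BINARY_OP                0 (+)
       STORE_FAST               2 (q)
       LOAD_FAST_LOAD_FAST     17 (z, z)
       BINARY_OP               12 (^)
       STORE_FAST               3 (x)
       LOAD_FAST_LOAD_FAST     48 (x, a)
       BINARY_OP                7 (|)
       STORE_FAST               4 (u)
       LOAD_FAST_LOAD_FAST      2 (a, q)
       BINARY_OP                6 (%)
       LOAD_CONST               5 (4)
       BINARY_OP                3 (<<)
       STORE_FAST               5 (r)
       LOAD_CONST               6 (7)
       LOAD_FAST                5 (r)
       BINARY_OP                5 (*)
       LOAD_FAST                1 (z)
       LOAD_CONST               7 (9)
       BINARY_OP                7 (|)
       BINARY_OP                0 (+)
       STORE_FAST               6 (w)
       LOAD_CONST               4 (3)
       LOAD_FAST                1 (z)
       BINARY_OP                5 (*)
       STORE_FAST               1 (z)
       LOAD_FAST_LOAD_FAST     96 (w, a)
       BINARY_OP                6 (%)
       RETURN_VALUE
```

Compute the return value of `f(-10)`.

-5

LOAD_CONST → push 1. Stack: [1]
STORE_FAST z → z=1. Stack: []
LOAD_CONST → push 0. Stack: [0]
LOAD_CONST → push 12. Stack: [0, 12]
LOAD_FAST a → push -10. Stack: [0, 12, -10]
BINARY_OP * → 12 * -10 = -120. Stack: [0, -120]
BINARY_OP - → 0 - -120 = 120. Stack: [120]
STORE_FAST z → z=120. Stack: []
LOAD_FAST_LOAD_FAST a,z → push -10,120. Stack: [-10, 120]
BINARY_OP & → -10 & 120 = 112. Stack: [112]
LOAD_CONST → push 3. Stack: [112, 3]
LOAD_FAST z → push 120. Stack: [112, 3, 120]
BINARY_OP // → 3 // 120 = 0. Stack: [112, 0]
BINARY_OP + → 112 + 0 = 112. Stack: [112]
STORE_FAST q → q=112. Stack: []
LOAD_FAST_LOAD_FAST z,z → push 120,120. Stack: [120, 120]
BINARY_OP ^ → 120 ^ 120 = 0. Stack: [0]
STORE_FAST x → x=0. Stack: []
LOAD_FAST_LOAD_FAST x,a → push 0,-10. Stack: [0, -10]
BINARY_OP | → 0 | -10 = -10. Stack: [-10]
STORE_FAST u → u=-10. Stack: []
LOAD_FAST_LOAD_FAST a,q → push -10,112. Stack: [-10, 112]
BINARY_OP % → -10 % 112 = 102. Stack: [102]
LOAD_CONST → push 4. Stack: [102, 4]
BINARY_OP << → 102 << 4 = 1632. Stack: [1632]
STORE_FAST r → r=1632. Stack: []
LOAD_CONST → push 7. Stack: [7]
LOAD_FAST r → push 1632. Stack: [7, 1632]
BINARY_OP * → 7 * 1632 = 11424. Stack: [11424]
LOAD_FAST z → push 120. Stack: [11424, 120]
LOAD_CONST → push 9. Stack: [11424, 120, 9]
BINARY_OP | → 120 | 9 = 121. Stack: [11424, 121]
BINARY_OP + → 11424 + 121 = 11545. Stack: [11545]
STORE_FAST w → w=11545. Stack: []
LOAD_CONST → push 3. Stack: [3]
LOAD_FAST z → push 120. Stack: [3, 120]
BINARY_OP * → 3 * 120 = 360. Stack: [360]
STORE_FAST z → z=360. Stack: []
LOAD_FAST_LOAD_FAST w,a → push 11545,-10. Stack: [11545, -10]
BINARY_OP % → 11545 % -10 = -5. Stack: [-5]
RETURN_VALUE → return -5.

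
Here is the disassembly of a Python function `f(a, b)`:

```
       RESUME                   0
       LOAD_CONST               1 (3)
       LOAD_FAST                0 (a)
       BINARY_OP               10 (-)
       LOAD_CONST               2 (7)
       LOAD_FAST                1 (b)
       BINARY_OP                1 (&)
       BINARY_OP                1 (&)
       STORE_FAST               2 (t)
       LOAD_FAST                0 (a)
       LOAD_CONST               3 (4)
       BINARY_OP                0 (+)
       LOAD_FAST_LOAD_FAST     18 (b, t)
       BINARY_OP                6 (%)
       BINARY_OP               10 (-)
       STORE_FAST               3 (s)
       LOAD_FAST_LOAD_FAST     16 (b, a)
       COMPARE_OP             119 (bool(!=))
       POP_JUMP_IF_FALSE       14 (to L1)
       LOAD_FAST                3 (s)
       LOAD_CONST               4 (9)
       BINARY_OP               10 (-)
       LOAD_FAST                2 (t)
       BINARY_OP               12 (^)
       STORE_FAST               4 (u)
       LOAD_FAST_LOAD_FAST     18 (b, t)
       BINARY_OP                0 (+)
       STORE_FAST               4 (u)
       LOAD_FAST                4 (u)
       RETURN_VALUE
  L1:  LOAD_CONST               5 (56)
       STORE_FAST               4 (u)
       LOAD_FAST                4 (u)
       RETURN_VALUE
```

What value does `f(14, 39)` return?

LOAD_CONST → push 3. Stack: [3]
LOAD_FAST a → push 14. Stack: [3, 14]
BINARY_OP - → 3 - 14 = -11. Stack: [-11]
LOAD_CONST → push 7. Stack: [-11, 7]
LOAD_FAST b → push 39. Stack: [-11, 7, 39]
BINARY_OP & → 7 & 39 = 7. Stack: [-11, 7]
BINARY_OP & → -11 & 7 = 5. Stack: [5]
STORE_FAST t → t=5. Stack: []
LOAD_FAST a → push 14. Stack: [14]
LOAD_CONST → push 4. Stack: [14, 4]
BINARY_OP + → 14 + 4 = 18. Stack: [18]
LOAD_FAST_LOAD_FAST b,t → push 39,5. Stack: [18, 39, 5]
BINARY_OP % → 39 % 5 = 4. Stack: [18, 4]
BINARY_OP - → 18 - 4 = 14. Stack: [14]
STORE_FAST s → s=14. Stack: []
LOAD_FAST_LOAD_FAST b,a → push 39,14. Stack: [39, 14]
COMPARE_OP bool(!=) → 39 vs 14 = True. Stack: [True]
POP_JUMP_IF_FALSE → pop True; no jump. Stack: []
LOAD_FAST s → push 14. Stack: [14]
LOAD_CONST → push 9. Stack: [14, 9]
BINARY_OP - → 14 - 9 = 5. Stack: [5]
LOAD_FAST t → push 5. Stack: [5, 5]
BINARY_OP ^ → 5 ^ 5 = 0. Stack: [0]
STORE_FAST u → u=0. Stack: []
LOAD_FAST_LOAD_FAST b,t → push 39,5. Stack: [39, 5]
BINARY_OP + → 39 + 5 = 44. Stack: [44]
STORE_FAST u → u=44. Stack: []
LOAD_FAST u → push 44. Stack: [44]
RETURN_VALUE → return 44.

44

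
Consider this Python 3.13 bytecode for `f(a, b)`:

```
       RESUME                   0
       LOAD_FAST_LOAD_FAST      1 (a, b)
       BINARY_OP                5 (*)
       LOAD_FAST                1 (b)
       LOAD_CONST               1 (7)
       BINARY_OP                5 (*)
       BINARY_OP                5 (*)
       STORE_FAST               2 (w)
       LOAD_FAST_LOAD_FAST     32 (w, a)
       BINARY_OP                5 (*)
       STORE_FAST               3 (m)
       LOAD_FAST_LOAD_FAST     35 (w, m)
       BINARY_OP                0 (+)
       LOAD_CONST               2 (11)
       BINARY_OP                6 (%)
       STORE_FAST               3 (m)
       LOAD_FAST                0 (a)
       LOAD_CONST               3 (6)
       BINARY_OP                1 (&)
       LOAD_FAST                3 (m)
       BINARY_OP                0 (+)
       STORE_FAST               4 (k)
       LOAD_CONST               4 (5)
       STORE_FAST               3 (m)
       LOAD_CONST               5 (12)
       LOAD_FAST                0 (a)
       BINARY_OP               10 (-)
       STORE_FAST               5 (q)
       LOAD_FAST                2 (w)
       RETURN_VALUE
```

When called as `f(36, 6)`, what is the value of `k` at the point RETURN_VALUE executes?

LOAD_FAST_LOAD_FAST a,b → push 36,6. Stack: [36, 6]
BINARY_OP * → 36 * 6 = 216. Stack: [216]
LOAD_FAST b → push 6. Stack: [216, 6]
LOAD_CONST → push 7. Stack: [216, 6, 7]
BINARY_OP * → 6 * 7 = 42. Stack: [216, 42]
BINARY_OP * → 216 * 42 = 9072. Stack: [9072]
STORE_FAST w → w=9072. Stack: []
LOAD_FAST_LOAD_FAST w,a → push 9072,36. Stack: [9072, 36]
BINARY_OP * → 9072 * 36 = 326592. Stack: [326592]
STORE_FAST m → m=326592. Stack: []
LOAD_FAST_LOAD_FAST w,m → push 9072,326592. Stack: [9072, 326592]
BINARY_OP + → 9072 + 326592 = 335664. Stack: [335664]
LOAD_CONST → push 11. Stack: [335664, 11]
BINARY_OP % → 335664 % 11 = 10. Stack: [10]
STORE_FAST m → m=10. Stack: []
LOAD_FAST a → push 36. Stack: [36]
LOAD_CONST → push 6. Stack: [36, 6]
BINARY_OP & → 36 & 6 = 4. Stack: [4]
LOAD_FAST m → push 10. Stack: [4, 10]
BINARY_OP + → 4 + 10 = 14. Stack: [14]
STORE_FAST k → k=14. Stack: []
LOAD_CONST → push 5. Stack: [5]
STORE_FAST m → m=5. Stack: []
LOAD_CONST → push 12. Stack: [12]
LOAD_FAST a → push 36. Stack: [12, 36]
BINARY_OP - → 12 - 36 = -24. Stack: [-24]
STORE_FAST q → q=-24. Stack: []
LOAD_FAST w → push 9072. Stack: [9072]
RETURN_VALUE → return 9072.

14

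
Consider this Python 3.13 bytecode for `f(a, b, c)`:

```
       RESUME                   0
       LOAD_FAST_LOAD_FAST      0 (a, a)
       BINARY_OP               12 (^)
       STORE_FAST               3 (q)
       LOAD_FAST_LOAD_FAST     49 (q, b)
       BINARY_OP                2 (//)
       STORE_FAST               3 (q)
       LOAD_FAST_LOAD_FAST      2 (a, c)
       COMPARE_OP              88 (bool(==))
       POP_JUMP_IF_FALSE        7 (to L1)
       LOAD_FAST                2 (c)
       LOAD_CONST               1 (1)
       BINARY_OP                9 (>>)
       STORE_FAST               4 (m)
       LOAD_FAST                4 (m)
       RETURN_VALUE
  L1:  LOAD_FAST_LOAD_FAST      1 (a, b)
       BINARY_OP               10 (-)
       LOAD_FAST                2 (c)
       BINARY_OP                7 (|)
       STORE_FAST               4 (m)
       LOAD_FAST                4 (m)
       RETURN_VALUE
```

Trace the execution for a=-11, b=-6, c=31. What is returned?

LOAD_FAST_LOAD_FAST a,a → push -11,-11. Stack: [-11, -11]
BINARY_OP ^ → -11 ^ -11 = 0. Stack: [0]
STORE_FAST q → q=0. Stack: []
LOAD_FAST_LOAD_FAST q,b → push 0,-6. Stack: [0, -6]
BINARY_OP // → 0 // -6 = 0. Stack: [0]
STORE_FAST q → q=0. Stack: []
LOAD_FAST_LOAD_FAST a,c → push -11,31. Stack: [-11, 31]
COMPARE_OP bool(==) → -11 vs 31 = False. Stack: [False]
POP_JUMP_IF_FALSE → pop False; jump. Stack: []
LOAD_FAST_LOAD_FAST a,b → push -11,-6. Stack: [-11, -6]
BINARY_OP - → -11 - -6 = -5. Stack: [-5]
LOAD_FAST c → push 31. Stack: [-5, 31]
BINARY_OP | → -5 | 31 = -1. Stack: [-1]
STORE_FAST m → m=-1. Stack: []
LOAD_FAST m → push -1. Stack: [-1]
RETURN_VALUE → return -1.

-1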